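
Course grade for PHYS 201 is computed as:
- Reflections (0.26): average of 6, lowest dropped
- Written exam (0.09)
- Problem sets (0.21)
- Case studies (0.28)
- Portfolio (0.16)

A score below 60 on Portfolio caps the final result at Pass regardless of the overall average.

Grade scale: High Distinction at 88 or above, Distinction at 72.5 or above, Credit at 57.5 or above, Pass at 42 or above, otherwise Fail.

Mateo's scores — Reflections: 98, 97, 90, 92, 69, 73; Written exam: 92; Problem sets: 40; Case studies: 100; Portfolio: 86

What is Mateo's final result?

Reflections: drop 69 → average of remaining 5 = 450/5 = 90
Portfolio score 86 ≥ 60: minimum met.
Weighted total:
  Reflections 90 × 0.26 = 23.4
  Written exam 92 × 0.09 = 8.28
  Problem sets 40 × 0.21 = 8.4
  Case studies 100 × 0.28 = 28
  Portfolio 86 × 0.16 = 13.76
Sum = 81.84
81.84 is ≥ 72.5 and < 88 → Distinction

Distinction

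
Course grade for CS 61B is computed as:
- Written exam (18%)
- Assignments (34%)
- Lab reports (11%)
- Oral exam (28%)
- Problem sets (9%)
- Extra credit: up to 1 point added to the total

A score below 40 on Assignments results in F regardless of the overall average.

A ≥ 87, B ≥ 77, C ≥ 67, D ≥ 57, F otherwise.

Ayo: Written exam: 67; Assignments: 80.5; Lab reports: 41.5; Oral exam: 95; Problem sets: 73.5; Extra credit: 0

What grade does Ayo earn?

B

Assignments score 80.5 ≥ 40: minimum met.
Weighted total:
  Written exam 67 × 0.18 = 12.06
  Assignments 80.5 × 0.34 = 27.37
  Lab reports 41.5 × 0.11 = 4.565
  Oral exam 95 × 0.28 = 26.6
  Problem sets 73.5 × 0.09 = 6.615
Sum = 77.21
Extra credit: 77.21 + 0 = 77.21
77.21 is ≥ 77 and < 87 → B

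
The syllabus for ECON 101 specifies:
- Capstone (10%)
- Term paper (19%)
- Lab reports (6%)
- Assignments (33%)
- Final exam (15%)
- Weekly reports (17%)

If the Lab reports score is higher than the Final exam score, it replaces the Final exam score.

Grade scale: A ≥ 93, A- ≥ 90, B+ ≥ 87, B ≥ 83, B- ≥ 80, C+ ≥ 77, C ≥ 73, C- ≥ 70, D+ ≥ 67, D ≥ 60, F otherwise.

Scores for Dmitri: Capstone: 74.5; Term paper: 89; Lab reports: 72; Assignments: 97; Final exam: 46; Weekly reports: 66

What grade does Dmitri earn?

Lab reports (72) > Final exam (46), so Final exam counts as 72.
Weighted total:
  Capstone 74.5 × 0.1 = 7.45
  Term paper 89 × 0.19 = 16.91
  Lab reports 72 × 0.06 = 4.32
  Assignments 97 × 0.33 = 32.01
  Final exam 72 × 0.15 = 10.8
  Weekly reports 66 × 0.17 = 11.22
Sum = 82.71
82.71 is ≥ 80 and < 83 → B-

B-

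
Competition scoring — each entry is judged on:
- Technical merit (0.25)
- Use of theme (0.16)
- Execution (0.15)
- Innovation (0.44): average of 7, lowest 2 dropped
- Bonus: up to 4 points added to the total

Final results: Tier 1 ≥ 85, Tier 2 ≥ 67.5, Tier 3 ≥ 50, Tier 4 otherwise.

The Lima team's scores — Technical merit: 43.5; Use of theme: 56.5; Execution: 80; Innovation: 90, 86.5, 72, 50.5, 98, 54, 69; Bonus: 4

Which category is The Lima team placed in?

Tier 2

Innovation: drop 50.5, 54 → average of remaining 5 = 415.5/5 = 83.1
Weighted total:
  Technical merit 43.5 × 0.25 = 10.875
  Use of theme 56.5 × 0.16 = 9.04
  Execution 80 × 0.15 = 12
  Innovation 83.1 × 0.44 = 36.564
Sum = 68.479
Bonus: 68.479 + 4 = 72.479
72.479 is ≥ 67.5 and < 85 → Tier 2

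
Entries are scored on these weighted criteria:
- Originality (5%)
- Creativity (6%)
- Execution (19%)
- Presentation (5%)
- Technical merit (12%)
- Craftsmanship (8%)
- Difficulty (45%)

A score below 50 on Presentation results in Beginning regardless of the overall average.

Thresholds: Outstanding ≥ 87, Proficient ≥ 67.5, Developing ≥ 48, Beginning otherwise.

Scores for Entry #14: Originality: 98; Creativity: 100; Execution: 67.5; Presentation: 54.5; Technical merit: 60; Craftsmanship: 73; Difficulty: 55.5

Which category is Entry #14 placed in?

Developing

Presentation score 54.5 ≥ 50: minimum met.
Weighted total:
  Originality 98 × 0.05 = 4.9
  Creativity 100 × 0.06 = 6
  Execution 67.5 × 0.19 = 12.825
  Presentation 54.5 × 0.05 = 2.725
  Technical merit 60 × 0.12 = 7.2
  Craftsmanship 73 × 0.08 = 5.84
  Difficulty 55.5 × 0.45 = 24.975
Sum = 64.465
64.465 is ≥ 48 and < 67.5 → Developing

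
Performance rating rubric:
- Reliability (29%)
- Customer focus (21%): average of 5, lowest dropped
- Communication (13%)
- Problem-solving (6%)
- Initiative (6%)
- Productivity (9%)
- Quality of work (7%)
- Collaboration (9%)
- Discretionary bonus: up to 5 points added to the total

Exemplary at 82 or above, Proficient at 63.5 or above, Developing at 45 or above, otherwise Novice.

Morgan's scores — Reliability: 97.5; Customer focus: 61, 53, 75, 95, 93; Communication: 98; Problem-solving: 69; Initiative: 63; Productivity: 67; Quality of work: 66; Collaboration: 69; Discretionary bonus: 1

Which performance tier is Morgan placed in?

Exemplary

Customer focus: drop 53 → average of remaining 4 = 324/4 = 81
Weighted total:
  Reliability 97.5 × 0.29 = 28.275
  Customer focus 81 × 0.21 = 17.01
  Communication 98 × 0.13 = 12.74
  Problem-solving 69 × 0.06 = 4.14
  Initiative 63 × 0.06 = 3.78
  Productivity 67 × 0.09 = 6.03
  Quality of work 66 × 0.07 = 4.62
  Collaboration 69 × 0.09 = 6.21
Sum = 82.805
Discretionary bonus: 82.805 + 1 = 83.805
83.805 ≥ 82 → Exemplary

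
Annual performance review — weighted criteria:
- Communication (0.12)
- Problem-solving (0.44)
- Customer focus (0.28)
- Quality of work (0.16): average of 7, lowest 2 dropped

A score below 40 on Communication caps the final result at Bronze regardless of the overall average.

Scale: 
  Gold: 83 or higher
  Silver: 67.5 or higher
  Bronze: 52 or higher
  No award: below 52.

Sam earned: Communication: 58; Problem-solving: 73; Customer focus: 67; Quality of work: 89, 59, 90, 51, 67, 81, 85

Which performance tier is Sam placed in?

Quality of work: drop 51, 59 → average of remaining 5 = 412/5 = 82.4
Communication score 58 ≥ 40: minimum met.
Weighted total:
  Communication 58 × 0.12 = 6.96
  Problem-solving 73 × 0.44 = 32.12
  Customer focus 67 × 0.28 = 18.76
  Quality of work 82.4 × 0.16 = 13.184
Sum = 71.024
71.024 is ≥ 67.5 and < 83 → Silver

Silver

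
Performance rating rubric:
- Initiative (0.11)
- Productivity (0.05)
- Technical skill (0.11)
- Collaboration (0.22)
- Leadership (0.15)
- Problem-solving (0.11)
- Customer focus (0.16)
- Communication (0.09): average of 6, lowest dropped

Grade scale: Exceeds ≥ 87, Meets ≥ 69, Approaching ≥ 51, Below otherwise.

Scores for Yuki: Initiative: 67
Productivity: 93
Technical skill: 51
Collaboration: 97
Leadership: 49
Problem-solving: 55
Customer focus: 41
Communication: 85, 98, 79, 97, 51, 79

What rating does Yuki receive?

Communication: drop 51 → average of remaining 5 = 438/5 = 87.6
Weighted total:
  Initiative 67 × 0.11 = 7.37
  Productivity 93 × 0.05 = 4.65
  Technical skill 51 × 0.11 = 5.61
  Collaboration 97 × 0.22 = 21.34
  Leadership 49 × 0.15 = 7.35
  Problem-solving 55 × 0.11 = 6.05
  Customer focus 41 × 0.16 = 6.56
  Communication 87.6 × 0.09 = 7.884
Sum = 66.814
66.814 is ≥ 51 and < 69 → Approaching

Approaching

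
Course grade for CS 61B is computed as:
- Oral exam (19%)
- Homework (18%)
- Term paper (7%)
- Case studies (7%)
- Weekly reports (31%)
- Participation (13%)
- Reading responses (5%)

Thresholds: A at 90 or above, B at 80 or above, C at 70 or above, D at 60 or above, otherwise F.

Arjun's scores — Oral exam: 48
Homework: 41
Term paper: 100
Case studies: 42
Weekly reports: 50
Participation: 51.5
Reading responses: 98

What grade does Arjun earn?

Weighted total:
  Oral exam 48 × 0.19 = 9.12
  Homework 41 × 0.18 = 7.38
  Term paper 100 × 0.07 = 7
  Case studies 42 × 0.07 = 2.94
  Weekly reports 50 × 0.31 = 15.5
  Participation 51.5 × 0.13 = 6.695
  Reading responses 98 × 0.05 = 4.9
Sum = 53.535
53.535 < 60 → F

F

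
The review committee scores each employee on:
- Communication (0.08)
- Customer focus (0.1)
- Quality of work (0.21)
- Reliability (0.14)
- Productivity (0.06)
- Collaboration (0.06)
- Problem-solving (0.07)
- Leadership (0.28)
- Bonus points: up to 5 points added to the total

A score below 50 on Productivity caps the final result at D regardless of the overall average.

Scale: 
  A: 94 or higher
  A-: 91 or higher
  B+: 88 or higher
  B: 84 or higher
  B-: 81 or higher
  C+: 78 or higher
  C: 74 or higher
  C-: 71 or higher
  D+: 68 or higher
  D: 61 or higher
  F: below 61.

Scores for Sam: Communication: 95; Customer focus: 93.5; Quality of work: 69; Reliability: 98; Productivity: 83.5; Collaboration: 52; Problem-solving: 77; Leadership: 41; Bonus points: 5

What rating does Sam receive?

Productivity score 83.5 ≥ 50: minimum met.
Weighted total:
  Communication 95 × 0.08 = 7.6
  Customer focus 93.5 × 0.1 = 9.35
  Quality of work 69 × 0.21 = 14.49
  Reliability 98 × 0.14 = 13.72
  Productivity 83.5 × 0.06 = 5.01
  Collaboration 52 × 0.06 = 3.12
  Problem-solving 77 × 0.07 = 5.39
  Leadership 41 × 0.28 = 11.48
Sum = 70.16
Bonus points: 70.16 + 5 = 75.16
75.16 is ≥ 74 and < 78 → C

C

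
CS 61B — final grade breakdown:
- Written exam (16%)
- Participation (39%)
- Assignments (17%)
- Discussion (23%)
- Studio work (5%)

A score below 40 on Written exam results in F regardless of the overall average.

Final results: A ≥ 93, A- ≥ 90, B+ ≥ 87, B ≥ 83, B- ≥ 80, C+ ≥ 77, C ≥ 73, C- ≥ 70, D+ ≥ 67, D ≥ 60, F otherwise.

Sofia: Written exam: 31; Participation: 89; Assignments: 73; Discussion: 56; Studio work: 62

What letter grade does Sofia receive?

F

Written exam score 31 < 40: minimum not met.
Weighted total:
  Written exam 31 × 0.16 = 4.96
  Participation 89 × 0.39 = 34.71
  Assignments 73 × 0.17 = 12.41
  Discussion 56 × 0.23 = 12.88
  Studio work 62 × 0.05 = 3.1
Sum = 68.06
Because the Written exam minimum was not met, the result is F.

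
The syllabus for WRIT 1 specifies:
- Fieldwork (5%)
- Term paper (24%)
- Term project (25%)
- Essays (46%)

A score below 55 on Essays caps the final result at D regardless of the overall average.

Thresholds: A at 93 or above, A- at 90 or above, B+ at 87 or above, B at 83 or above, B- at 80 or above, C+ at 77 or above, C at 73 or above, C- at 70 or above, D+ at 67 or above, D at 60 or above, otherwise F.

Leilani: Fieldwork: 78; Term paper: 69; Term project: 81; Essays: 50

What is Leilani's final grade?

D

Essays score 50 < 55: minimum not met.
Weighted total:
  Fieldwork 78 × 0.05 = 3.9
  Term paper 69 × 0.24 = 16.56
  Term project 81 × 0.25 = 20.25
  Essays 50 × 0.46 = 23
Sum = 63.71
63.71 would be D; cap at D applies → D.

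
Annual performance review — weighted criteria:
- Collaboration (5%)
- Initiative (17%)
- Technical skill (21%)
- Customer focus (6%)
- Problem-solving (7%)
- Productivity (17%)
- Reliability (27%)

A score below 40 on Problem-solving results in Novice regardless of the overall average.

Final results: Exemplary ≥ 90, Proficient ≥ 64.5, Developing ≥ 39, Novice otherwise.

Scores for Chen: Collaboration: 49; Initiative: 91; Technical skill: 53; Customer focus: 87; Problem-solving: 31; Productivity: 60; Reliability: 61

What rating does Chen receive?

Problem-solving score 31 < 40: minimum not met.
Weighted total:
  Collaboration 49 × 0.05 = 2.45
  Initiative 91 × 0.17 = 15.47
  Technical skill 53 × 0.21 = 11.13
  Customer focus 87 × 0.06 = 5.22
  Problem-solving 31 × 0.07 = 2.17
  Productivity 60 × 0.17 = 10.2
  Reliability 61 × 0.27 = 16.47
Sum = 63.11
Because the Problem-solving minimum was not met, the result is Novice.

Novice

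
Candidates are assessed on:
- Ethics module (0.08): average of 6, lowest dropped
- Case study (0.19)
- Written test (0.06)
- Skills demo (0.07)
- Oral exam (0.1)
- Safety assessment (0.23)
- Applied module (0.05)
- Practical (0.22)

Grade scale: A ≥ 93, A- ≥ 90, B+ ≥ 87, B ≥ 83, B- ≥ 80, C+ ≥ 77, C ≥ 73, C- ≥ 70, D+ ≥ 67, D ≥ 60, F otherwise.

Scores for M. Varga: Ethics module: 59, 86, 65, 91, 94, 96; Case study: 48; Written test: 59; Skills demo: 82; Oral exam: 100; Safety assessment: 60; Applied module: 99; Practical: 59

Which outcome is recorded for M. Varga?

Ethics module: drop 59 → average of remaining 5 = 432/5 = 86.4
Weighted total:
  Ethics module 86.4 × 0.08 = 6.912
  Case study 48 × 0.19 = 9.12
  Written test 59 × 0.06 = 3.54
  Skills demo 82 × 0.07 = 5.74
  Oral exam 100 × 0.1 = 10
  Safety assessment 60 × 0.23 = 13.8
  Applied module 99 × 0.05 = 4.95
  Practical 59 × 0.22 = 12.98
Sum = 67.042
67.042 is ≥ 67 and < 70 → D+

D+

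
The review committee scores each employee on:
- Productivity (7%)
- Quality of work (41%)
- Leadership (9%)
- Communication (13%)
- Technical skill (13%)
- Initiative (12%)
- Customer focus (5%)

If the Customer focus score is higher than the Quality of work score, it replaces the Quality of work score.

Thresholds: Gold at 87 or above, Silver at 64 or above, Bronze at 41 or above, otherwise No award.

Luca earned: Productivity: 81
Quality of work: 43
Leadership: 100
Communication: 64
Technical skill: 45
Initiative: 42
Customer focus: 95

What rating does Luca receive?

Customer focus (95) > Quality of work (43), so Quality of work counts as 95.
Weighted total:
  Productivity 81 × 0.07 = 5.67
  Quality of work 95 × 0.41 = 38.95
  Leadership 100 × 0.09 = 9
  Communication 64 × 0.13 = 8.32
  Technical skill 45 × 0.13 = 5.85
  Initiative 42 × 0.12 = 5.04
  Customer focus 95 × 0.05 = 4.75
Sum = 77.58
77.58 is ≥ 64 and < 87 → Silver

Silver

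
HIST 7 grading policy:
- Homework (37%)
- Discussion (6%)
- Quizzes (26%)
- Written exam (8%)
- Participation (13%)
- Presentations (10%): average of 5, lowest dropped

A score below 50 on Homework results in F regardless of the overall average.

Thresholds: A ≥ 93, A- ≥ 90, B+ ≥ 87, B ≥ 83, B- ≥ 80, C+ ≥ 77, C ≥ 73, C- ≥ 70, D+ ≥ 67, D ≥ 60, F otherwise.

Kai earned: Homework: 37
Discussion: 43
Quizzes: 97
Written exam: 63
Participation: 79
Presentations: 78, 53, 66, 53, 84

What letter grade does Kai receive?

Presentations: drop 53 → average of remaining 4 = 281/4 = 70.25
Homework score 37 < 50: minimum not met.
Weighted total:
  Homework 37 × 0.37 = 13.69
  Discussion 43 × 0.06 = 2.58
  Quizzes 97 × 0.26 = 25.22
  Written exam 63 × 0.08 = 5.04
  Participation 79 × 0.13 = 10.27
  Presentations 70.25 × 0.1 = 7.025
Sum = 63.825
Because the Homework minimum was not met, the result is F.

F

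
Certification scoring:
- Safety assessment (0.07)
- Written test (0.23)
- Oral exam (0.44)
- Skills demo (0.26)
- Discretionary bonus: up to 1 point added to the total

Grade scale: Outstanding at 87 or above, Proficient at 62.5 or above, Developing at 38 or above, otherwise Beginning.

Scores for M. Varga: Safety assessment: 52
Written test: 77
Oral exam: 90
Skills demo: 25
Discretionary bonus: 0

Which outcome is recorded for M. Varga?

Proficient

Weighted total:
  Safety assessment 52 × 0.07 = 3.64
  Written test 77 × 0.23 = 17.71
  Oral exam 90 × 0.44 = 39.6
  Skills demo 25 × 0.26 = 6.5
Sum = 67.45
Discretionary bonus: 67.45 + 0 = 67.45
67.45 is ≥ 62.5 and < 87 → Proficient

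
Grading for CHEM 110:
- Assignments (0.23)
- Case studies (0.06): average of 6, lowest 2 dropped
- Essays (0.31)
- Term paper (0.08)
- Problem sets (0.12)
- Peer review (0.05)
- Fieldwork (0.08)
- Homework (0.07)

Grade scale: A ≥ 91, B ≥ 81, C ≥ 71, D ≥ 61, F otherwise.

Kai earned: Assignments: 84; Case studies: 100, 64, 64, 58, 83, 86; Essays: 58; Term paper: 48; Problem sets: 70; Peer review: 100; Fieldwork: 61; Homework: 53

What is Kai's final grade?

Case studies: drop 58, 64 → average of remaining 4 = 333/4 = 83.25
Weighted total:
  Assignments 84 × 0.23 = 19.32
  Case studies 83.25 × 0.06 = 4.995
  Essays 58 × 0.31 = 17.98
  Term paper 48 × 0.08 = 3.84
  Problem sets 70 × 0.12 = 8.4
  Peer review 100 × 0.05 = 5
  Fieldwork 61 × 0.08 = 4.88
  Homework 53 × 0.07 = 3.71
Sum = 68.125
68.125 is ≥ 61 and < 71 → D

D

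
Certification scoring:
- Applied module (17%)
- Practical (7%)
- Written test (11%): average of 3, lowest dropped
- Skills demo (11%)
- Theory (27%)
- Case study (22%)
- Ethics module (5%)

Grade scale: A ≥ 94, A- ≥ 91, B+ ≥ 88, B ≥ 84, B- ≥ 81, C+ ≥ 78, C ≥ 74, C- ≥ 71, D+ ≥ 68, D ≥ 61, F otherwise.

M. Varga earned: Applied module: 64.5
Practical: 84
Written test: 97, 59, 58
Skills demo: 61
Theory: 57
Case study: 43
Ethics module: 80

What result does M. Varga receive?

Written test: drop 58 → average of remaining 2 = 156/2 = 78
Weighted total:
  Applied module 64.5 × 0.17 = 10.965
  Practical 84 × 0.07 = 5.88
  Written test 78 × 0.11 = 8.58
  Skills demo 61 × 0.11 = 6.71
  Theory 57 × 0.27 = 15.39
  Case study 43 × 0.22 = 9.46
  Ethics module 80 × 0.05 = 4
Sum = 60.985
60.985 < 61 → F

F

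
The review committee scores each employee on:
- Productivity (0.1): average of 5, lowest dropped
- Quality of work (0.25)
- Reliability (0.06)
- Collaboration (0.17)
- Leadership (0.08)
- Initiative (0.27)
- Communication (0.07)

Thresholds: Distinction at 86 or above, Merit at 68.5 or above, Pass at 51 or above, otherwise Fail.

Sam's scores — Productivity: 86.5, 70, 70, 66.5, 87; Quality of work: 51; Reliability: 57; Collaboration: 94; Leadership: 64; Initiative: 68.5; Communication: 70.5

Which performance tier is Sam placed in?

Productivity: drop 66.5 → average of remaining 4 = 313.5/4 = 78.375
Weighted total:
  Productivity 78.375 × 0.1 = 7.8375
  Quality of work 51 × 0.25 = 12.75
  Reliability 57 × 0.06 = 3.42
  Collaboration 94 × 0.17 = 15.98
  Leadership 64 × 0.08 = 5.12
  Initiative 68.5 × 0.27 = 18.495
  Communication 70.5 × 0.07 = 4.935
Sum = 68.5375
68.5375 is ≥ 68.5 and < 86 → Merit

Merit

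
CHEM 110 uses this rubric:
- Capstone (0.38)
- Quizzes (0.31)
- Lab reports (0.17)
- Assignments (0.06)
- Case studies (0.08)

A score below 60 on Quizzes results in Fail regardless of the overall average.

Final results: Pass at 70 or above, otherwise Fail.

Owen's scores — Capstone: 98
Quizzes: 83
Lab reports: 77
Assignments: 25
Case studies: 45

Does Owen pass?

Pass

Quizzes score 83 ≥ 60: minimum met.
Weighted total:
  Capstone 98 × 0.38 = 37.24
  Quizzes 83 × 0.31 = 25.73
  Lab reports 77 × 0.17 = 13.09
  Assignments 25 × 0.06 = 1.5
  Case studies 45 × 0.08 = 3.6
Sum = 81.16
81.16 ≥ 70 → Pass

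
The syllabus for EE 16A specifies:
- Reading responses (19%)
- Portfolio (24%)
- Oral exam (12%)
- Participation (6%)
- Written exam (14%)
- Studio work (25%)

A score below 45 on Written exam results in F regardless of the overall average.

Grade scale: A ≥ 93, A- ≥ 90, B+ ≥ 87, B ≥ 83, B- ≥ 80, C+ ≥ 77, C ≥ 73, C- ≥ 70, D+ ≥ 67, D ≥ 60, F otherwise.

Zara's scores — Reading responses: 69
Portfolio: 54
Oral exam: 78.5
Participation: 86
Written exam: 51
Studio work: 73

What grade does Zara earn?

Written exam score 51 ≥ 45: minimum met.
Weighted total:
  Reading responses 69 × 0.19 = 13.11
  Portfolio 54 × 0.24 = 12.96
  Oral exam 78.5 × 0.12 = 9.42
  Participation 86 × 0.06 = 5.16
  Written exam 51 × 0.14 = 7.14
  Studio work 73 × 0.25 = 18.25
Sum = 66.04
66.04 is ≥ 60 and < 67 → D

D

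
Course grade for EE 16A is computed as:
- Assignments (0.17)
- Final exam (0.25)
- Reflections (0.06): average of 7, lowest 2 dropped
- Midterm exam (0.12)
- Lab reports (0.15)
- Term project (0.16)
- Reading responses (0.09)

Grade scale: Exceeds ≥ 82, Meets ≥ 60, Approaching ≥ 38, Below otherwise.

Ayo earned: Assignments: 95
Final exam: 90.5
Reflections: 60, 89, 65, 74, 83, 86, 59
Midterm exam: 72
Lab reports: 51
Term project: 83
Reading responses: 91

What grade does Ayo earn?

Reflections: drop 59, 60 → average of remaining 5 = 397/5 = 79.4
Weighted total:
  Assignments 95 × 0.17 = 16.15
  Final exam 90.5 × 0.25 = 22.625
  Reflections 79.4 × 0.06 = 4.764
  Midterm exam 72 × 0.12 = 8.64
  Lab reports 51 × 0.15 = 7.65
  Term project 83 × 0.16 = 13.28
  Reading responses 91 × 0.09 = 8.19
Sum = 81.299
81.299 is ≥ 60 and < 82 → Meets

Meets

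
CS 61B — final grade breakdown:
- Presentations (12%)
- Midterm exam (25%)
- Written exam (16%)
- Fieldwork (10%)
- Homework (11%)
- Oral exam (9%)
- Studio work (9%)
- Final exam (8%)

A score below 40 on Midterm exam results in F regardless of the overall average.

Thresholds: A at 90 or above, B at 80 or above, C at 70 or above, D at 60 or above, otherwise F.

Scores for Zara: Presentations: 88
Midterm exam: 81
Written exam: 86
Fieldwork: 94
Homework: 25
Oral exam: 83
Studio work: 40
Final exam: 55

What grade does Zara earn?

Midterm exam score 81 ≥ 40: minimum met.
Weighted total:
  Presentations 88 × 0.12 = 10.56
  Midterm exam 81 × 0.25 = 20.25
  Written exam 86 × 0.16 = 13.76
  Fieldwork 94 × 0.1 = 9.4
  Homework 25 × 0.11 = 2.75
  Oral exam 83 × 0.09 = 7.47
  Studio work 40 × 0.09 = 3.6
  Final exam 55 × 0.08 = 4.4
Sum = 72.19
72.19 is ≥ 70 and < 80 → C

C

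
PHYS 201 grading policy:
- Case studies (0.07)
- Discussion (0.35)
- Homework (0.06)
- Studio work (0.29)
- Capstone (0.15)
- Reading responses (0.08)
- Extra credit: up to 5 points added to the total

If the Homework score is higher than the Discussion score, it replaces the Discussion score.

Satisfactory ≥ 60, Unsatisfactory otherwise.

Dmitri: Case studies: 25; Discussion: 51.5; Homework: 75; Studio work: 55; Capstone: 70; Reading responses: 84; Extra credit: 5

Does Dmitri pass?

Homework (75) > Discussion (51.5), so Discussion counts as 75.
Weighted total:
  Case studies 25 × 0.07 = 1.75
  Discussion 75 × 0.35 = 26.25
  Homework 75 × 0.06 = 4.5
  Studio work 55 × 0.29 = 15.95
  Capstone 70 × 0.15 = 10.5
  Reading responses 84 × 0.08 = 6.72
Sum = 65.67
Extra credit: 65.67 + 5 = 70.67
70.67 ≥ 60 → Satisfactory

Satisfactory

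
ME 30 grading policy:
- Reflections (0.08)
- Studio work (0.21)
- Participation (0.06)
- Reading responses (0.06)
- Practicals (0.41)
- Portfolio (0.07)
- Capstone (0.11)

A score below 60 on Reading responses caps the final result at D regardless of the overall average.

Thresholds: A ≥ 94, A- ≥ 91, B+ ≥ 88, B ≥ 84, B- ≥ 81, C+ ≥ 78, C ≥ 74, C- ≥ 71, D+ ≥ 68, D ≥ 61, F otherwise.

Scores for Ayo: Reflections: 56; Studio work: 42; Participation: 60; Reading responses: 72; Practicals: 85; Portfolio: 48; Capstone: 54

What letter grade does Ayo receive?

D

Reading responses score 72 ≥ 60: minimum met.
Weighted total:
  Reflections 56 × 0.08 = 4.48
  Studio work 42 × 0.21 = 8.82
  Participation 60 × 0.06 = 3.6
  Reading responses 72 × 0.06 = 4.32
  Practicals 85 × 0.41 = 34.85
  Portfolio 48 × 0.07 = 3.36
  Capstone 54 × 0.11 = 5.94
Sum = 65.37
65.37 is ≥ 61 and < 68 → D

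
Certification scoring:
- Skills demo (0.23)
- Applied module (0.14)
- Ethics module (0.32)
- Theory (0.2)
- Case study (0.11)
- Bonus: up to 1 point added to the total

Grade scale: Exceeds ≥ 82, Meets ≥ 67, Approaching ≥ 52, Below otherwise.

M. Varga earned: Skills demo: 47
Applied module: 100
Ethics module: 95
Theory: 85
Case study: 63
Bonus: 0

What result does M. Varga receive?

Weighted total:
  Skills demo 47 × 0.23 = 10.81
  Applied module 100 × 0.14 = 14
  Ethics module 95 × 0.32 = 30.4
  Theory 85 × 0.2 = 17
  Case study 63 × 0.11 = 6.93
Sum = 79.14
Bonus: 79.14 + 0 = 79.14
79.14 is ≥ 67 and < 82 → Meets

Meets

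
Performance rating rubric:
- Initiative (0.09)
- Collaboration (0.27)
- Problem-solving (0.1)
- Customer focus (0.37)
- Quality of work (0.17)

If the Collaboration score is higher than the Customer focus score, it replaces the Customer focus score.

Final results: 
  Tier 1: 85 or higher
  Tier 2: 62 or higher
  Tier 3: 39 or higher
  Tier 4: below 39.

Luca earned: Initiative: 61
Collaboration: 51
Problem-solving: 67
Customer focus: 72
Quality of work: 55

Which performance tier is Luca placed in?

Tier 3

Collaboration (51) ≤ Customer focus (72), so Customer focus stays at 72.
Weighted total:
  Initiative 61 × 0.09 = 5.49
  Collaboration 51 × 0.27 = 13.77
  Problem-solving 67 × 0.1 = 6.7
  Customer focus 72 × 0.37 = 26.64
  Quality of work 55 × 0.17 = 9.35
Sum = 61.95
61.95 is ≥ 39 and < 62 → Tier 3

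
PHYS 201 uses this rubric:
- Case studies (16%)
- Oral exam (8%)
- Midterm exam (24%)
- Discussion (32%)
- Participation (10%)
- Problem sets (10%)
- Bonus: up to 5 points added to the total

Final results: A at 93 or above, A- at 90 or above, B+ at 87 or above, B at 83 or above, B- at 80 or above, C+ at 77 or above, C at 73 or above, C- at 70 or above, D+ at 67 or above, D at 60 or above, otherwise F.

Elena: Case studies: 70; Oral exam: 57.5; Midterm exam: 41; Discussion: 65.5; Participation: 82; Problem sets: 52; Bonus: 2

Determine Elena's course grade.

Weighted total:
  Case studies 70 × 0.16 = 11.2
  Oral exam 57.5 × 0.08 = 4.6
  Midterm exam 41 × 0.24 = 9.84
  Discussion 65.5 × 0.32 = 20.96
  Participation 82 × 0.1 = 8.2
  Problem sets 52 × 0.1 = 5.2
Sum = 60
Bonus: 60 + 2 = 62
62 is ≥ 60 and < 67 → D

D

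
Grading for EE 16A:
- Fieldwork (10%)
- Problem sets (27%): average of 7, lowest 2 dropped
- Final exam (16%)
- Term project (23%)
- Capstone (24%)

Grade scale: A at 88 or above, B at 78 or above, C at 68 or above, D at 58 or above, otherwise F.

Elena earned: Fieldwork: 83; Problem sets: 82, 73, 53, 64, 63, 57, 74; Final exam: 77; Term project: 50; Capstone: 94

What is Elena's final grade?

C

Problem sets: drop 53, 57 → average of remaining 5 = 356/5 = 71.2
Weighted total:
  Fieldwork 83 × 0.1 = 8.3
  Problem sets 71.2 × 0.27 = 19.224
  Final exam 77 × 0.16 = 12.32
  Term project 50 × 0.23 = 11.5
  Capstone 94 × 0.24 = 22.56
Sum = 73.904
73.904 is ≥ 68 and < 78 → C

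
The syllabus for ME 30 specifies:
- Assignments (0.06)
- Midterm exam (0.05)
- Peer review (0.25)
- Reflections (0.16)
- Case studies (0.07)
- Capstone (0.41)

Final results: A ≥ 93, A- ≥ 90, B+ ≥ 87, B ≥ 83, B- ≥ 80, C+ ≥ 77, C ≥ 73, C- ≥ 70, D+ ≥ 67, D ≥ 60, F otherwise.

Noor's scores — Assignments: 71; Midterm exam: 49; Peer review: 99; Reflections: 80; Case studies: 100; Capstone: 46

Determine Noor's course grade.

Weighted total:
  Assignments 71 × 0.06 = 4.26
  Midterm exam 49 × 0.05 = 2.45
  Peer review 99 × 0.25 = 24.75
  Reflections 80 × 0.16 = 12.8
  Case studies 100 × 0.07 = 7
  Capstone 46 × 0.41 = 18.86
Sum = 70.12
70.12 is ≥ 70 and < 73 → C-

C-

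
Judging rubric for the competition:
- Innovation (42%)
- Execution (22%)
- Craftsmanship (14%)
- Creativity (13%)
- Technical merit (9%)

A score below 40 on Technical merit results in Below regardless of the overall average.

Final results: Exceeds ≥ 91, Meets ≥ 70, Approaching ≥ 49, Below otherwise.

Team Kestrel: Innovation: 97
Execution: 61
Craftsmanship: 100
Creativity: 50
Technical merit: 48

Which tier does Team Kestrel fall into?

Meets

Technical merit score 48 ≥ 40: minimum met.
Weighted total:
  Innovation 97 × 0.42 = 40.74
  Execution 61 × 0.22 = 13.42
  Craftsmanship 100 × 0.14 = 14
  Creativity 50 × 0.13 = 6.5
  Technical merit 48 × 0.09 = 4.32
Sum = 78.98
78.98 is ≥ 70 and < 91 → Meets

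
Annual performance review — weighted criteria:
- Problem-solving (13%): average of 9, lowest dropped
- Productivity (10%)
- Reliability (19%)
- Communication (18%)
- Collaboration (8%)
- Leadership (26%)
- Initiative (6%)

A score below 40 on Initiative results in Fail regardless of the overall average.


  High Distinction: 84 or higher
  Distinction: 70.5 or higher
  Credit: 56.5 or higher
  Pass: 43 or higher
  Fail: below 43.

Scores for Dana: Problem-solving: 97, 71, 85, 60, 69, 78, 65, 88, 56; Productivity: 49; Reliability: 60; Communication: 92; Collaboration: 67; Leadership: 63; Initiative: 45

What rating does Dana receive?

Credit

Problem-solving: drop 56 → average of remaining 8 = 613/8 = 76.625
Initiative score 45 ≥ 40: minimum met.
Weighted total:
  Problem-solving 76.625 × 0.13 = 9.96125
  Productivity 49 × 0.1 = 4.9
  Reliability 60 × 0.19 = 11.4
  Communication 92 × 0.18 = 16.56
  Collaboration 67 × 0.08 = 5.36
  Leadership 63 × 0.26 = 16.38
  Initiative 45 × 0.06 = 2.7
Sum = 67.26125
67.26125 is ≥ 56.5 and < 70.5 → Credit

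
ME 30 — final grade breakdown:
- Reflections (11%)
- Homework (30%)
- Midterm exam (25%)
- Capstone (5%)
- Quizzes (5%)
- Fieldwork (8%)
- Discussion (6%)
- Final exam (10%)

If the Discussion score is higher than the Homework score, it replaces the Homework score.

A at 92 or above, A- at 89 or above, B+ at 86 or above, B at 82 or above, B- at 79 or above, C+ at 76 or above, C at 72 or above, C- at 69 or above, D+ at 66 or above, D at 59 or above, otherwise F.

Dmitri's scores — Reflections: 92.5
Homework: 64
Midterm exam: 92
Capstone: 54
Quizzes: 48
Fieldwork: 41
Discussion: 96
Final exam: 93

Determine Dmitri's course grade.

Discussion (96) > Homework (64), so Homework counts as 96.
Weighted total:
  Reflections 92.5 × 0.11 = 10.175
  Homework 96 × 0.3 = 28.8
  Midterm exam 92 × 0.25 = 23
  Capstone 54 × 0.05 = 2.7
  Quizzes 48 × 0.05 = 2.4
  Fieldwork 41 × 0.08 = 3.28
  Discussion 96 × 0.06 = 5.76
  Final exam 93 × 0.1 = 9.3
Sum = 85.415
85.415 is ≥ 82 and < 86 → B

B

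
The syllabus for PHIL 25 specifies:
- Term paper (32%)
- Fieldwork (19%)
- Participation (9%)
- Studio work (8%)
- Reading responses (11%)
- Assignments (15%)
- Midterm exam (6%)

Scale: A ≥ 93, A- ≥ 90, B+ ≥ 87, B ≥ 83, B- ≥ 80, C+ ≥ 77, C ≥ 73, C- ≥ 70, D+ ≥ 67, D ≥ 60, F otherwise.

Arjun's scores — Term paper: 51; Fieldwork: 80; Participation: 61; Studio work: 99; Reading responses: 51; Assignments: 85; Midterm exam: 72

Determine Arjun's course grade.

Weighted total:
  Term paper 51 × 0.32 = 16.32
  Fieldwork 80 × 0.19 = 15.2
  Participation 61 × 0.09 = 5.49
  Studio work 99 × 0.08 = 7.92
  Reading responses 51 × 0.11 = 5.61
  Assignments 85 × 0.15 = 12.75
  Midterm exam 72 × 0.06 = 4.32
Sum = 67.61
67.61 is ≥ 67 and < 70 → D+

D+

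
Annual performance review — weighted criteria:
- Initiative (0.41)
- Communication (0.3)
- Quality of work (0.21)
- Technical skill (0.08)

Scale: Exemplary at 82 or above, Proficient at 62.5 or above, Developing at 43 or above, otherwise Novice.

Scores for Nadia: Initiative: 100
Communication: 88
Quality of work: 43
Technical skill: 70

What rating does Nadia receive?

Weighted total:
  Initiative 100 × 0.41 = 41
  Communication 88 × 0.3 = 26.4
  Quality of work 43 × 0.21 = 9.03
  Technical skill 70 × 0.08 = 5.6
Sum = 82.03
82.03 ≥ 82 → Exemplary

Exemplary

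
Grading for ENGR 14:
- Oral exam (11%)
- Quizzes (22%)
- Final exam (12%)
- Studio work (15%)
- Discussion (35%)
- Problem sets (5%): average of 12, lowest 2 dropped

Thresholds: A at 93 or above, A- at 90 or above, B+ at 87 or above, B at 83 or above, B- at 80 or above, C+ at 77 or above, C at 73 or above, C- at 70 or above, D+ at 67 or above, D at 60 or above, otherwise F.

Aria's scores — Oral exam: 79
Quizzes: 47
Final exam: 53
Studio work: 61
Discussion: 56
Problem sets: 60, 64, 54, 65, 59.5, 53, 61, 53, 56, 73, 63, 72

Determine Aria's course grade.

Problem sets: drop 53, 53 → average of remaining 10 = 627.5/10 = 62.75
Weighted total:
  Oral exam 79 × 0.11 = 8.69
  Quizzes 47 × 0.22 = 10.34
  Final exam 53 × 0.12 = 6.36
  Studio work 61 × 0.15 = 9.15
  Discussion 56 × 0.35 = 19.6
  Problem sets 62.75 × 0.05 = 3.1375
Sum = 57.2775
57.2775 < 60 → F

F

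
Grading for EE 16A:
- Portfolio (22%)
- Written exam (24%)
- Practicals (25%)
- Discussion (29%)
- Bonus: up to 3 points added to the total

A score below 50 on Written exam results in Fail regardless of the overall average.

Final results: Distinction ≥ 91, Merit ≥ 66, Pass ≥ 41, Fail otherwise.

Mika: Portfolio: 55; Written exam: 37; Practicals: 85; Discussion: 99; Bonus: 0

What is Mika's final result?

Written exam score 37 < 50: minimum not met.
Weighted total:
  Portfolio 55 × 0.22 = 12.1
  Written exam 37 × 0.24 = 8.88
  Practicals 85 × 0.25 = 21.25
  Discussion 99 × 0.29 = 28.71
Sum = 70.94
Bonus: 70.94 + 0 = 70.94
Because the Written exam minimum was not met, the result is Fail.

Fail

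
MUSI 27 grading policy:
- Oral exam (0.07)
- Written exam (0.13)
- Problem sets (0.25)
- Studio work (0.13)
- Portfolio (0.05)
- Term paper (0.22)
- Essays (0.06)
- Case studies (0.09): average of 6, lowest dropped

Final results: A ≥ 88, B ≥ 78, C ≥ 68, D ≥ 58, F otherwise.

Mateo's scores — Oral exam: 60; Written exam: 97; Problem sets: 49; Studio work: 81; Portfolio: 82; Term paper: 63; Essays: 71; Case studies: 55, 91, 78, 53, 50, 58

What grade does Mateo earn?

D

Case studies: drop 50 → average of remaining 5 = 335/5 = 67
Weighted total:
  Oral exam 60 × 0.07 = 4.2
  Written exam 97 × 0.13 = 12.61
  Problem sets 49 × 0.25 = 12.25
  Studio work 81 × 0.13 = 10.53
  Portfolio 82 × 0.05 = 4.1
  Term paper 63 × 0.22 = 13.86
  Essays 71 × 0.06 = 4.26
  Case studies 67 × 0.09 = 6.03
Sum = 67.84
67.84 is ≥ 58 and < 68 → D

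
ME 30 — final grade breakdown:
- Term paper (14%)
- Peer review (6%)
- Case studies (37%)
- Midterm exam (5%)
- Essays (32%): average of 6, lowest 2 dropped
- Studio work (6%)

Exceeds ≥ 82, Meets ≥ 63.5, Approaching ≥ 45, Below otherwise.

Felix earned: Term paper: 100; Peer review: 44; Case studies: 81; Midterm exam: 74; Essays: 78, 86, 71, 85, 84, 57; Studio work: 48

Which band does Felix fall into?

Meets

Essays: drop 57, 71 → average of remaining 4 = 333/4 = 83.25
Weighted total:
  Term paper 100 × 0.14 = 14
  Peer review 44 × 0.06 = 2.64
  Case studies 81 × 0.37 = 29.97
  Midterm exam 74 × 0.05 = 3.7
  Essays 83.25 × 0.32 = 26.64
  Studio work 48 × 0.06 = 2.88
Sum = 79.83
79.83 is ≥ 63.5 and < 82 → Meets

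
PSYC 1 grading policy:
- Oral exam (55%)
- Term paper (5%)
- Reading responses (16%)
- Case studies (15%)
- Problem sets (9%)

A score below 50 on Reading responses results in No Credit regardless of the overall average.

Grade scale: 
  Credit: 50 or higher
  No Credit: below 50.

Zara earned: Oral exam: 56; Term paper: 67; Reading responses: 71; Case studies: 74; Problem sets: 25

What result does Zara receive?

Reading responses score 71 ≥ 50: minimum met.
Weighted total:
  Oral exam 56 × 0.55 = 30.8
  Term paper 67 × 0.05 = 3.35
  Reading responses 71 × 0.16 = 11.36
  Case studies 74 × 0.15 = 11.1
  Problem sets 25 × 0.09 = 2.25
Sum = 58.86
58.86 ≥ 50 → Credit

Credit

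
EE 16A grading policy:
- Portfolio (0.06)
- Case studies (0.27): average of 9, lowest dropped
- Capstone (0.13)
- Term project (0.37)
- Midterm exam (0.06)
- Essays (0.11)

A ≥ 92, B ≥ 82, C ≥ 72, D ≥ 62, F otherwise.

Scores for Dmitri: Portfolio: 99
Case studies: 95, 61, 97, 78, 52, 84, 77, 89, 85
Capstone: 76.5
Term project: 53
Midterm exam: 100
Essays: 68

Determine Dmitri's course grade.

D

Case studies: drop 52 → average of remaining 8 = 666/8 = 83.25
Weighted total:
  Portfolio 99 × 0.06 = 5.94
  Case studies 83.25 × 0.27 = 22.4775
  Capstone 76.5 × 0.13 = 9.945
  Term project 53 × 0.37 = 19.61
  Midterm exam 100 × 0.06 = 6
  Essays 68 × 0.11 = 7.48
Sum = 71.4525
71.4525 is ≥ 62 and < 72 → D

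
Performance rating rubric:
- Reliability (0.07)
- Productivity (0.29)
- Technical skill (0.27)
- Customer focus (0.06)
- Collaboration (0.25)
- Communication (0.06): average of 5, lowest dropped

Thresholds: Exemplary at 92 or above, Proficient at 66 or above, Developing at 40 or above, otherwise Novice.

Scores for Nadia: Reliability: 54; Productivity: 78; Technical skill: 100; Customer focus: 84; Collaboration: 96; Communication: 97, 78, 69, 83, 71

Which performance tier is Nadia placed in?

Proficient

Communication: drop 69 → average of remaining 4 = 329/4 = 82.25
Weighted total:
  Reliability 54 × 0.07 = 3.78
  Productivity 78 × 0.29 = 22.62
  Technical skill 100 × 0.27 = 27
  Customer focus 84 × 0.06 = 5.04
  Collaboration 96 × 0.25 = 24
  Communication 82.25 × 0.06 = 4.935
Sum = 87.375
87.375 is ≥ 66 and < 92 → Proficient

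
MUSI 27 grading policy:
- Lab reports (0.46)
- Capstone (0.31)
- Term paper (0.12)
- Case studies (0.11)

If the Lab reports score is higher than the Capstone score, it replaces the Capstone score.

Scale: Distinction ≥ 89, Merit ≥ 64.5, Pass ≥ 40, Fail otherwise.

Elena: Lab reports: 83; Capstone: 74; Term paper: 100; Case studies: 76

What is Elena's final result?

Lab reports (83) > Capstone (74), so Capstone counts as 83.
Weighted total:
  Lab reports 83 × 0.46 = 38.18
  Capstone 83 × 0.31 = 25.73
  Term paper 100 × 0.12 = 12
  Case studies 76 × 0.11 = 8.36
Sum = 84.27
84.27 is ≥ 64.5 and < 89 → Merit

Merit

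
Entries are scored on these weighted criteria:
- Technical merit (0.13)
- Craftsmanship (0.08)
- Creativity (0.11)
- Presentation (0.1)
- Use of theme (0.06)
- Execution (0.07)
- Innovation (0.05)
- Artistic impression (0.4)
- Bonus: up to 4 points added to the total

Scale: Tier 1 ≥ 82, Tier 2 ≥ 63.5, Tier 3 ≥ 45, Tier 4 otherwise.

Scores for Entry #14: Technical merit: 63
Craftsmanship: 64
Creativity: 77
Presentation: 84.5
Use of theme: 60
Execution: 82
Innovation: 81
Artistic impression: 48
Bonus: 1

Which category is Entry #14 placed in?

Tier 2

Weighted total:
  Technical merit 63 × 0.13 = 8.19
  Craftsmanship 64 × 0.08 = 5.12
  Creativity 77 × 0.11 = 8.47
  Presentation 84.5 × 0.1 = 8.45
  Use of theme 60 × 0.06 = 3.6
  Execution 82 × 0.07 = 5.74
  Innovation 81 × 0.05 = 4.05
  Artistic impression 48 × 0.4 = 19.2
Sum = 62.82
Bonus: 62.82 + 1 = 63.82
63.82 is ≥ 63.5 and < 82 → Tier 2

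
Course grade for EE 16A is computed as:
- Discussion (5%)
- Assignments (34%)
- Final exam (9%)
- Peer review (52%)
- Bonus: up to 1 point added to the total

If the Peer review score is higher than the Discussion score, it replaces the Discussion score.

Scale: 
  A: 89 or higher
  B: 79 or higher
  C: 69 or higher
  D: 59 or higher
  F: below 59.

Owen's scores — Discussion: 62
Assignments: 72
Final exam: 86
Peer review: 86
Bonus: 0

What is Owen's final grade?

Peer review (86) > Discussion (62), so Discussion counts as 86.
Weighted total:
  Discussion 86 × 0.05 = 4.3
  Assignments 72 × 0.34 = 24.48
  Final exam 86 × 0.09 = 7.74
  Peer review 86 × 0.52 = 44.72
Sum = 81.24
Bonus: 81.24 + 0 = 81.24
81.24 is ≥ 79 and < 89 → B

B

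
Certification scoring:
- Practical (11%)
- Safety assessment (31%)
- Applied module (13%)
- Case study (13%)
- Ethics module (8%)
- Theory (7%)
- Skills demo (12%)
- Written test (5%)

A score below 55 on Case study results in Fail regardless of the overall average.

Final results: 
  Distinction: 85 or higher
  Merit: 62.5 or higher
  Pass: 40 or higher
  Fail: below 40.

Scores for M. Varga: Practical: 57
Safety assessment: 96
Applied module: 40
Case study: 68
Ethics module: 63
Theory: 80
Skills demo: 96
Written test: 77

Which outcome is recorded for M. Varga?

Merit

Case study score 68 ≥ 55: minimum met.
Weighted total:
  Practical 57 × 0.11 = 6.27
  Safety assessment 96 × 0.31 = 29.76
  Applied module 40 × 0.13 = 5.2
  Case study 68 × 0.13 = 8.84
  Ethics module 63 × 0.08 = 5.04
  Theory 80 × 0.07 = 5.6
  Skills demo 96 × 0.12 = 11.52
  Written test 77 × 0.05 = 3.85
Sum = 76.08
76.08 is ≥ 62.5 and < 85 → Merit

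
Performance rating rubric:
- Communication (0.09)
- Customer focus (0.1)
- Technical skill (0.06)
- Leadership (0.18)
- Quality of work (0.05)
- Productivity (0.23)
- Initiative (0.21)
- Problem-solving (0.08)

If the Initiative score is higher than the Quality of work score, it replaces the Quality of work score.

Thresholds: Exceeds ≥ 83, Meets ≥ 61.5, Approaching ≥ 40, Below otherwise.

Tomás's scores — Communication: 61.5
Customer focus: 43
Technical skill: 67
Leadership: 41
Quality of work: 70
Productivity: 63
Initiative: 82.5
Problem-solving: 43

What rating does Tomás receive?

Initiative (82.5) > Quality of work (70), so Quality of work counts as 82.5.
Weighted total:
  Communication 61.5 × 0.09 = 5.535
  Customer focus 43 × 0.1 = 4.3
  Technical skill 67 × 0.06 = 4.02
  Leadership 41 × 0.18 = 7.38
  Quality of work 82.5 × 0.05 = 4.125
  Productivity 63 × 0.23 = 14.49
  Initiative 82.5 × 0.21 = 17.325
  Problem-solving 43 × 0.08 = 3.44
Sum = 60.615
60.615 is ≥ 40 and < 61.5 → Approaching

Approaching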